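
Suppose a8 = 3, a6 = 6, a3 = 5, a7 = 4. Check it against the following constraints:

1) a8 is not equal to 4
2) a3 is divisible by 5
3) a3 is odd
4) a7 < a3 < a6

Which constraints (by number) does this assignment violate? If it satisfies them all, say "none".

1) a8 = 3, and 3 ≠ 4 — satisfied.
2) 5 / 5 = 1, so 5 divides 5 — satisfied.
3) a3 = 5 is odd — satisfied.
4) values 4 < 5 < 6 — satisfied.

All constraints are satisfied.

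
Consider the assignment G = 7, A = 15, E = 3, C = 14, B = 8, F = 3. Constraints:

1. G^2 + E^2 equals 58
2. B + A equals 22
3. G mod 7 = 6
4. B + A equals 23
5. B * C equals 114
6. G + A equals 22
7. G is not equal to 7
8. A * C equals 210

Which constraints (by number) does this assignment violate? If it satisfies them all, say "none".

1. G^2 + E^2 = 7^2 + 3^2 = 49 + 9 = 58  OK
2. B + A = 8 + 15 = 23, not 22  FAIL
3. 7 mod 7 = 0, not 6  FAIL
4. B + A = 8 + 15 = 23  OK
5. B * C = 8 * 14 = 112, not 114  FAIL
6. G + A = 7 + 15 = 22  OK
7. G = 7, but 7 is required to differ  FAIL
8. A * C = 15 * 14 = 210  OK

Constraints 2, 3, 5, and 7 do not hold.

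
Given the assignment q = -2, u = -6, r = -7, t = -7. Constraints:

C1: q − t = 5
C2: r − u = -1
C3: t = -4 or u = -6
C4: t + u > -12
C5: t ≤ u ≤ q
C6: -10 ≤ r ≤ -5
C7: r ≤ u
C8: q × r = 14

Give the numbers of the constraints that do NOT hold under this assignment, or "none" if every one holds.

C1: q − t = -2 − (-7) = 5  holds
C2: r − u = -7 − (-6) = -1  holds
C3: t = -7 ≠ -4, but u = -6 = -6 (second disjunct)  holds
C4: t + u = -7 + (-6) = -13; -13 ≤ -12, bound -12 not met  fails
C5: values -7 ≤ -6 ≤ -2  holds
C6: r = -7 lies in [-10, -5]  holds
C7: r = -7, u = -6; -7 ≤ -6  holds
C8: q × r = -2 × (-7) = 14  holds

Constraint 4 does not hold.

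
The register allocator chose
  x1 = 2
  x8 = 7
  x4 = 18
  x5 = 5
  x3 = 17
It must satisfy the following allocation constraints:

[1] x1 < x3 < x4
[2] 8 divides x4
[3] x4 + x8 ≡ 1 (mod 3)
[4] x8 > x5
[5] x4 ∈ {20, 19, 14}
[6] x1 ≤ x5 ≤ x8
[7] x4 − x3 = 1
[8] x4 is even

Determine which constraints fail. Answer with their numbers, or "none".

The assignment fails constraints 2, 5.

[1] values 2 < 17 < 18  OK
[2] 18 = 8×2 + 2, so 8 does not divide 18  FAIL
[3] x4 + x8 = 25; 25 mod 3 = 1  OK
[4] x8 = 7, x5 = 5; 7 > 5  OK
[5] x4 = 18 is not in {20, 19, 14}  FAIL
[6] values 2 ≤ 5 ≤ 7  OK
[7] x4 − x3 = 18 − 17 = 1  OK
[8] x4 = 18 is even  OK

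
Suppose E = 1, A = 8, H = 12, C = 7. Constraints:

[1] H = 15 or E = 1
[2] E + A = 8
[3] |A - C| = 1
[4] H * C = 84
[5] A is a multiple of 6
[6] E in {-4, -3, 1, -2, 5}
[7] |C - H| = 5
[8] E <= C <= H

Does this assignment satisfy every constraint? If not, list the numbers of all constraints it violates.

[1] H = 12 ≠ 15, but E = 1 = 1 (second disjunct)  OK
[2] E + A = 1 + 8 = 9, not 8  FAIL
[3] |8 - 7| = 1  OK
[4] H * C = 12 * 7 = 84  OK
[5] 8 = 6*1 + 2, so 6 does not divide 8  FAIL
[6] E = 1 is in {-4, -3, 1, -2, 5}  OK
[7] |7 - 12| = 5  OK
[8] values 1 <= 7 <= 12  OK

The assignment fails constraints 2 and 5.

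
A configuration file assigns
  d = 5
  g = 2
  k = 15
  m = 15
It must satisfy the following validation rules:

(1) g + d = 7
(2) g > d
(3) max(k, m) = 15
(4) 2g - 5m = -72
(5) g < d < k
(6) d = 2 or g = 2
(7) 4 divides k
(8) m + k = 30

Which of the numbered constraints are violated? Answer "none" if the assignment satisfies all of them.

Constraints 2, 4, and 7 are violated.

(1) g + d = 2 + 5 = 7 — satisfied.
(2) g = 2, d = 5; 2 ≤ 5 (want >) — violated.
(3) max(15, 15) = 15 — satisfied.
(4) 2g - 5m = 2(2) - 5(15) = -71, not -72 — violated.
(5) values 2 < 5 < 15 — satisfied.
(6) d = 5 ≠ 2, but g = 2 = 2 (second disjunct) — satisfied.
(7) 15 = 4*3 + 3, so 4 does not divide 15 — violated.
(8) m + k = 15 + 15 = 30 — satisfied.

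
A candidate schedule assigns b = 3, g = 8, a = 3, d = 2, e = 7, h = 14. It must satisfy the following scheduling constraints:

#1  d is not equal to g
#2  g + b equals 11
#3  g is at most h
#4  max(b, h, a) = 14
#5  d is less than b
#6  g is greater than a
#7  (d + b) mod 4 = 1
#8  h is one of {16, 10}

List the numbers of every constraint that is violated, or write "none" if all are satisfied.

#1 d = 2, g = 8; distinct  holds
#2 g + b = 8 + 3 = 11  holds
#3 g = 8, h = 14; 8 ≤ 14  holds
#4 max(3, 14, 3) = 14  holds
#5 d = 2, b = 3; 2 < 3  holds
#6 g = 8, a = 3; 8 > 3  holds
#7 d + b = 5; 5 mod 4 = 1  holds
#8 h = 14 is not in {16, 10}  fails

Constraint 8 does not hold.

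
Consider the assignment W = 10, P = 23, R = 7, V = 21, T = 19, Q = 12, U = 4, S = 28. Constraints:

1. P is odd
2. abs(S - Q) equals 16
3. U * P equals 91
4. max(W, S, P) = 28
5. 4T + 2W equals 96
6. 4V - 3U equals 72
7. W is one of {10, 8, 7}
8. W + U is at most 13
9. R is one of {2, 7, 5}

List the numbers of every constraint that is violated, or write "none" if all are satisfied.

1. P = 23 is odd — OK.
2. abs(28 - 12) = 16 — OK.
3. U * P = 4 * 23 = 92, not 91 — violated.
4. max(10, 28, 23) = 28 — OK.
5. 4T + 2W = 4(19) + 2(10) = 96 — OK.
6. 4V - 3U = 4(21) - 3(4) = 72 — OK.
7. W = 10 is in {10, 8, 7} — OK.
8. W + U = 10 + 4 = 14; 14 > 13, bound 13 not met — violated.
9. R = 7 is in {2, 7, 5} — OK.

Constraints 3, 8 do not hold.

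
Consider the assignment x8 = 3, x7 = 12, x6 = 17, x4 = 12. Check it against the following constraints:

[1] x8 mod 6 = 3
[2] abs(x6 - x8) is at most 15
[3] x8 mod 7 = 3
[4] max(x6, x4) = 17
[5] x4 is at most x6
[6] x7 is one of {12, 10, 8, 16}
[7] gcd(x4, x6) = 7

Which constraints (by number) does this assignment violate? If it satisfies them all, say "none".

Constraint 7 does not hold.

[1] 3 mod 6 = 3  ✓
[2] abs(17 - 3) = 14; 14 ≤ 15  ✓
[3] 3 mod 7 = 3  ✓
[4] max(17, 12) = 17  ✓
[5] x4 = 12, x6 = 17; 12 ≤ 17  ✓
[6] x7 = 12 is in {12, 10, 8, 16}  ✓
[7] gcd(12, 17) = 1, not 7  ✗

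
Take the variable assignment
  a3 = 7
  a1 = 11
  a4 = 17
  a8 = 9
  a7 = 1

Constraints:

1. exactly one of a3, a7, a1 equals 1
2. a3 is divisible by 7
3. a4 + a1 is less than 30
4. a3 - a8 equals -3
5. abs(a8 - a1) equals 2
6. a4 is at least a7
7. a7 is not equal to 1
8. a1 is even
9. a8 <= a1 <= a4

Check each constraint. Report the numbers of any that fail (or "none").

1. a3=7, a7=1, a1=11; 1 of them equals 1 — OK.
2. 7 / 7 = 1, so 7 divides 7 — OK.
3. a4 + a1 = 17 + 11 = 28; 28 < 30 — OK.
4. a3 - a8 = 7 - 9 = -2, not -3 — violated.
5. abs(9 - 11) = 2 — OK.
6. a4 = 17, a7 = 1; 17 ≥ 1 — OK.
7. a7 = 1, but 1 is required to differ — violated.
8. a1 = 11 is odd — violated.
9. values 9 <= 11 <= 17 — OK.

Constraints 4, 7, 8 do not hold.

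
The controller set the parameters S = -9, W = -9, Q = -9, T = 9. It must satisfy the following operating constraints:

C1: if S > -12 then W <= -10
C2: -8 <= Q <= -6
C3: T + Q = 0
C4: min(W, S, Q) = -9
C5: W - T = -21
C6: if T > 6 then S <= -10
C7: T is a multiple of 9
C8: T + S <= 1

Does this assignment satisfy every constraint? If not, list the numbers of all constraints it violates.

Constraints 1, 2, 5, 6 do not hold.

C1: S = -9 > -12, so we need W ≤ -10; but W = -9 > -10  ✘
C2: Q = -9 is outside [-8, -6]  ✘
C3: T + Q = 9 + (-9) = 0  ✔
C4: min(-9, -9, -9) = -9  ✔
C5: W - T = -9 - 9 = -18, not -21  ✘
C6: T = 9 > 6, so we need S ≤ -10; but S = -9 > -10  ✘
C7: 9 / 9 = 1, so 9 divides 9  ✔
C8: T + S = 9 + (-9) = 0; 0 ≤ 1  ✔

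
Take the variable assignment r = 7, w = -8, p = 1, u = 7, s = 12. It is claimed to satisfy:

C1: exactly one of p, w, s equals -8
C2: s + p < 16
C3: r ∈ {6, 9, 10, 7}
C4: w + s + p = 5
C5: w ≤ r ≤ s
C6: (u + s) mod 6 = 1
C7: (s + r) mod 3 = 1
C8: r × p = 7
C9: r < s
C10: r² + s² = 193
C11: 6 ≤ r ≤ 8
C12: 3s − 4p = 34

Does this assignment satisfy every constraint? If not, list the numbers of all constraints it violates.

Violated: 12.

C1: p=1, w=-8, s=12; 1 of them equals -8  holds
C2: s + p = 12 + 1 = 13; 13 < 16  holds
C3: r = 7 is in {6, 9, 10, 7}  holds
C4: w + s + p = -8 + 12 + 1 = 5  holds
C5: values -8 ≤ 7 ≤ 12  holds
C6: u + s = 19; 19 mod 6 = 1  holds
C7: s + r = 19; 19 mod 3 = 1  holds
C8: r × p = 7 × 1 = 7  holds
C9: r = 7, s = 12; 7 < 12  holds
C10: r² + s² = 7² + 12² = 49 + 144 = 193  holds
C11: r = 7 lies in [6, 8]  holds
C12: 3s − 4p = 3(12) − 4(1) = 32, not 34  fails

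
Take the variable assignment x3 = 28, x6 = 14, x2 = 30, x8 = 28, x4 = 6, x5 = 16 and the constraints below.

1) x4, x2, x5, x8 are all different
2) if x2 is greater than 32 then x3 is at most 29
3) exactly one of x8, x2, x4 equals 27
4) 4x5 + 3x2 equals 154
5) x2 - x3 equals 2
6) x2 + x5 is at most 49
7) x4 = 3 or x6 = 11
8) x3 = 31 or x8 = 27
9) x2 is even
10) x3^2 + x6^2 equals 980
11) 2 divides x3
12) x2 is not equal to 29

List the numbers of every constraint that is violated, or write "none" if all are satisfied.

1) values 6, 30, 16, 28 are pairwise distinct — holds.
2) x2 = 30, not > 32; antecedent false, conditional vacuously true — holds.
3) x8=28, x2=30, x4=6; 0 of them equal 27, not exactly one — does not hold.
4) 4x5 + 3x2 = 4(16) + 3(30) = 154 — holds.
5) x2 - x3 = 30 - 28 = 2 — holds.
6) x2 + x5 = 30 + 16 = 46; 46 ≤ 49 — holds.
7) x4 = 6 ≠ 3 and x6 = 14 ≠ 11; both disjuncts false — does not hold.
8) x3 = 28 ≠ 31 and x8 = 28 ≠ 27; both disjuncts false — does not hold.
9) x2 = 30 is even — holds.
10) x3^2 + x6^2 = 28^2 + 14^2 = 784 + 196 = 980 — holds.
11) 28 / 2 = 14, so 2 divides 28 — holds.
12) x2 = 30, and 30 ≠ 29 — holds.

No — constraints 3, 7, 8 are not satisfied.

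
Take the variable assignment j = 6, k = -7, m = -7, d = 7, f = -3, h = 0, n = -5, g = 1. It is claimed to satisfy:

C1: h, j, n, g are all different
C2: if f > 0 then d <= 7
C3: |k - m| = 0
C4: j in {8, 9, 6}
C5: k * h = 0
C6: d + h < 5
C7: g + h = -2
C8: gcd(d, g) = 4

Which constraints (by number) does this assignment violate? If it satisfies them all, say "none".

C1: values 0, 6, -5, 1 are pairwise distinct — OK.
C2: f = -3, not > 0; antecedent false, conditional vacuously true — OK.
C3: |-7 - (-7)| = 0 — OK.
C4: j = 6 is in {8, 9, 6} — OK.
C5: k * h = -7 * 0 = 0 — OK.
C6: d + h = 7 + 0 = 7; 7 ≥ 5, bound 5 not met — violated.
C7: g + h = 1 + 0 = 1, not -2 — violated.
C8: gcd(7, 1) = 1, not 4 — violated.

Constraints 6, 7, and 8 are violated.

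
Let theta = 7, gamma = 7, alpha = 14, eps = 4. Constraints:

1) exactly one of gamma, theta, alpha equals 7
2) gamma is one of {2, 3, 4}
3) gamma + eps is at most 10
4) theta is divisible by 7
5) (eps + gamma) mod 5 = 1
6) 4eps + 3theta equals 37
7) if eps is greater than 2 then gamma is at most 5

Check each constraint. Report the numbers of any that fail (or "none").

Constraints 1, 2, 3, and 7 do not hold.

1) gamma=7, theta=7, alpha=14; 2 of them equal 7, not exactly one  fails
2) gamma = 7 is not in {2, 3, 4}  fails
3) gamma + eps = 7 + 4 = 11; 11 > 10, bound 10 not met  fails
4) 7 / 7 = 1, so 7 divides 7  holds
5) eps + gamma = 11; 11 mod 5 = 1  holds
6) 4eps + 3theta = 4(4) + 3(7) = 37  holds
7) eps = 4 > 2, so we need gamma ≤ 5; but gamma = 7 > 5  fails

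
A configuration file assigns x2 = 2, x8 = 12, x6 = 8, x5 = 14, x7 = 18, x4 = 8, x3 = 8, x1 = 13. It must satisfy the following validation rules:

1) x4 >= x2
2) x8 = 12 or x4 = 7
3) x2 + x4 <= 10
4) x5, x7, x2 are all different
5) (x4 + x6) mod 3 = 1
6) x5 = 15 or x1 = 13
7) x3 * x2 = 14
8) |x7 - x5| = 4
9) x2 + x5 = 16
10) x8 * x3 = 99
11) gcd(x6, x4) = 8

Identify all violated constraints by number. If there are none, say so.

The assignment fails constraints 7 and 10.

1) x4 = 8, x2 = 2; 8 ≥ 2 — OK.
2) x8 = 12 = 12 (first disjunct) — OK.
3) x2 + x4 = 2 + 8 = 10; 10 ≤ 10 — OK.
4) values 14, 18, 2 are pairwise distinct — OK.
5) x4 + x6 = 16; 16 mod 3 = 1 — OK.
6) x5 = 14 ≠ 15, but x1 = 13 = 13 (second disjunct) — OK.
7) x3 * x2 = 8 * 2 = 16, not 14 — violated.
8) |18 - 14| = 4 — OK.
9) x2 + x5 = 2 + 14 = 16 — OK.
10) x8 * x3 = 12 * 8 = 96, not 99 — violated.
11) gcd(8, 8) = 8 — OK.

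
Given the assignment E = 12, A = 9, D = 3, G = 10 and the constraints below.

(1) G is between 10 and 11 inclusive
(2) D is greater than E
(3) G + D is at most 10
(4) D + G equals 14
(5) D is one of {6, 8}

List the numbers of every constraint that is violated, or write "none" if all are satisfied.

(1) G = 10 lies in [10, 11] — satisfied.
(2) D = 3, E = 12; 3 ≤ 12 (want >) — violated.
(3) G + D = 10 + 3 = 13; 13 > 10, bound 10 not met — violated.
(4) D + G = 3 + 10 = 13, not 14 — violated.
(5) D = 3 is not in {6, 8} — violated.

The assignment fails constraints 2, 3, 4, and 5.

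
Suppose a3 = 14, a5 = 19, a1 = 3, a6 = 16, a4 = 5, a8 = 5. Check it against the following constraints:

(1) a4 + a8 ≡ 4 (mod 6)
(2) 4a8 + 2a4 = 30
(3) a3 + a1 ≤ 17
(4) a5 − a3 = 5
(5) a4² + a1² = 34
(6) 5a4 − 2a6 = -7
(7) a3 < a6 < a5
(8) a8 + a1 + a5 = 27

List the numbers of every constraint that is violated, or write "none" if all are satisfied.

The assignment satisfies every constraint.

(1) a4 + a8 = 10; 10 mod 6 = 4  true
(2) 4a8 + 2a4 = 4(5) + 2(5) = 30  true
(3) a3 + a1 = 14 + 3 = 17; 17 ≤ 17  true
(4) a5 − a3 = 19 − 14 = 5  true
(5) a4² + a1² = 5² + 3² = 25 + 9 = 34  true
(6) 5a4 − 2a6 = 5(5) − 2(16) = -7  true
(7) values 14 < 16 < 19  true
(8) a8 + a1 + a5 = 5 + 3 + 19 = 27  true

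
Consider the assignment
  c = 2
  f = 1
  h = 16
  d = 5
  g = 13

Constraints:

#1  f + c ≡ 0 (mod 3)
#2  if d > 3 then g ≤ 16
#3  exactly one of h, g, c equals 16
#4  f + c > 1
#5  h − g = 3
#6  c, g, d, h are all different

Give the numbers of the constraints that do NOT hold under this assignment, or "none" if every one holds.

The assignment satisfies every constraint.

#1 f + c = 3; 3 mod 3 = 0 — OK.
#2 d = 5 > 3, so we need g ≤ 16; g = 13 ≤ 16 — OK.
#3 h=16, g=13, c=2; 1 of them equals 16 — OK.
#4 f + c = 1 + 2 = 3; 3 > 1 — OK.
#5 h − g = 16 − 13 = 3 — OK.
#6 values 2, 13, 5, 16 are pairwise distinct — OK.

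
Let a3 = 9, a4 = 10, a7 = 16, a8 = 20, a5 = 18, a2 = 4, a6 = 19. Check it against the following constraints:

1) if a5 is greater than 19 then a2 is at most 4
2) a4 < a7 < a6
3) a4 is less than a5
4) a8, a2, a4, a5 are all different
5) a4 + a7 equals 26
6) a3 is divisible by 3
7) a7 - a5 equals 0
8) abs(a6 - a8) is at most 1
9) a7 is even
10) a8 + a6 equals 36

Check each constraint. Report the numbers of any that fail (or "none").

No — constraints 7 and 10 are not satisfied.

1) a5 = 18, not > 19; antecedent false, conditional vacuously true — holds.
2) values 10 < 16 < 19 — holds.
3) a4 = 10, a5 = 18; 10 < 18 — holds.
4) values 20, 4, 10, 18 are pairwise distinct — holds.
5) a4 + a7 = 10 + 16 = 26 — holds.
6) 9 / 3 = 3, so 3 divides 9 — holds.
7) a7 - a5 = 16 - 18 = -2, not 0 — does not hold.
8) abs(19 - 20) = 1; 1 ≤ 1 — holds.
9) a7 = 16 is even — holds.
10) a8 + a6 = 20 + 19 = 39, not 36 — does not hold.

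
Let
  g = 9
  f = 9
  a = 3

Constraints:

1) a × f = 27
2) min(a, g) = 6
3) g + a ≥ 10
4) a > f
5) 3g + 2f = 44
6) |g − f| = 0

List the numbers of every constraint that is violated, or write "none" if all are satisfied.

Constraints 2, 4, and 5 do not hold.

1) a × f = 3 × 9 = 27  ✔
2) min(3, 9) = 3, not 6  ✘
3) g + a = 9 + 3 = 12; 12 ≥ 10  ✔
4) a = 3, f = 9; 3 ≤ 9 (want >)  ✘
5) 3g + 2f = 3(9) + 2(9) = 45, not 44  ✘
6) |9 − 9| = 0  ✔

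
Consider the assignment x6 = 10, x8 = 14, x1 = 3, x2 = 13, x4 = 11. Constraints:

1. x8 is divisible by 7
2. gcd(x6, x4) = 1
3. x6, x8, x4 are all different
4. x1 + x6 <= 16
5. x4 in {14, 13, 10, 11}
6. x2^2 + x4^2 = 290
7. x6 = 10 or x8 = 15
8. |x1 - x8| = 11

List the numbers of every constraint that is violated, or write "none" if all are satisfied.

None — every constraint holds.

1. 14 / 7 = 2, so 7 divides 14  OK
2. gcd(10, 11) = 1  OK
3. values 10, 14, 11 are pairwise distinct  OK
4. x1 + x6 = 3 + 10 = 13; 13 ≤ 16  OK
5. x4 = 11 is in {14, 13, 10, 11}  OK
6. x2^2 + x4^2 = 13^2 + 11^2 = 169 + 121 = 290  OK
7. x6 = 10 = 10 (first disjunct)  OK
8. |3 - 14| = 11  OK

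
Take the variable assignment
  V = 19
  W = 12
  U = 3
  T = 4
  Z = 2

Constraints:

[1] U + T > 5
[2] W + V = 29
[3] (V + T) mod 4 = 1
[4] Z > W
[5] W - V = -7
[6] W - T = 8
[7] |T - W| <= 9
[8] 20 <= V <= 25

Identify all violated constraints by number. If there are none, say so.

Violated: 2, 3, 4, and 8.

[1] U + T = 3 + 4 = 7; 7 > 5  true
[2] W + V = 12 + 19 = 31, not 29  false
[3] V + T = 23; 23 mod 4 = 3, not 1  false
[4] Z = 2, W = 12; 2 ≤ 12 (want >)  false
[5] W - V = 12 - 19 = -7  true
[6] W - T = 12 - 4 = 8  true
[7] |4 - 12| = 8; 8 ≤ 9  true
[8] V = 19 is outside [20, 25]  false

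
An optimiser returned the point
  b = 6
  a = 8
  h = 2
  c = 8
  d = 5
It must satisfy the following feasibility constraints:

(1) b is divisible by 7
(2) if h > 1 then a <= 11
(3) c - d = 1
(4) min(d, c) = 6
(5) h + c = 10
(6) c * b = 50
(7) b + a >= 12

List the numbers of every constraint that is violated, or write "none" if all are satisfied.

Constraints 1, 3, 4, and 6 are violated.

(1) 6 = 7*0 + 6, so 7 does not divide 6  FAIL
(2) h = 2 > 1, so we need a ≤ 11; a = 8 ≤ 11  OK
(3) c - d = 8 - 5 = 3, not 1  FAIL
(4) min(5, 8) = 5, not 6  FAIL
(5) h + c = 2 + 8 = 10  OK
(6) c * b = 8 * 6 = 48, not 50  FAIL
(7) b + a = 6 + 8 = 14; 14 ≥ 12  OK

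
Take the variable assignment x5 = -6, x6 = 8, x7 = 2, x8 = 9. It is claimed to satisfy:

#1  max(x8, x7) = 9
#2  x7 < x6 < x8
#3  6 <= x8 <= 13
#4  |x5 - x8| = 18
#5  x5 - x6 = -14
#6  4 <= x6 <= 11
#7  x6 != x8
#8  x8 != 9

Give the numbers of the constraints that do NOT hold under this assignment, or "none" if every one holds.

#1 max(9, 2) = 9 — holds.
#2 values 2 < 8 < 9 — holds.
#3 x8 = 9 lies in [6, 13] — holds.
#4 |-6 - 9| = 15, not 18 — fails.
#5 x5 - x6 = -6 - 8 = -14 — holds.
#6 x6 = 8 lies in [4, 11] — holds.
#7 x6 = 8, x8 = 9; distinct — holds.
#8 x8 = 9, but 9 is required to differ — fails.

The assignment fails constraints 4 and 8.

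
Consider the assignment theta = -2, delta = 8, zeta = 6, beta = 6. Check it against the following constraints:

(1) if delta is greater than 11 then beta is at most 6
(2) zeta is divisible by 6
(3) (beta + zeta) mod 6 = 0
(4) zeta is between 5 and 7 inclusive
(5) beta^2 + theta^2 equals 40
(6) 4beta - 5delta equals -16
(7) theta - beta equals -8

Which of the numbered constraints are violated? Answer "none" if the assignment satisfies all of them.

None — every constraint holds.

(1) delta = 8, not > 11; antecedent false, conditional vacuously true — holds.
(2) 6 / 6 = 1, so 6 divides 6 — holds.
(3) beta + zeta = 12; 12 mod 6 = 0 — holds.
(4) zeta = 6 lies in [5, 7] — holds.
(5) beta^2 + theta^2 = 6^2 + (-2)^2 = 36 + 4 = 40 — holds.
(6) 4beta - 5delta = 4(6) - 5(8) = -16 — holds.
(7) theta - beta = -2 - 6 = -8 — holds.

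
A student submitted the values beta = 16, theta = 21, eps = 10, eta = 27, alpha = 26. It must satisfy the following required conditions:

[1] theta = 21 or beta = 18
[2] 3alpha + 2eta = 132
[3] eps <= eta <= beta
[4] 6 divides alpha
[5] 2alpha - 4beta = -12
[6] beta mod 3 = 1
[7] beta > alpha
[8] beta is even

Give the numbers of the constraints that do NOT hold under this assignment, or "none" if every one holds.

[1] theta = 21 = 21 (first disjunct) — holds.
[2] 3alpha + 2eta = 3(26) + 2(27) = 132 — holds.
[3] values 10, 27, 16; eta = 27 is not <= beta = 16 — fails.
[4] 26 = 6*4 + 2, so 6 does not divide 26 — fails.
[5] 2alpha - 4beta = 2(26) - 4(16) = -12 — holds.
[6] 16 mod 3 = 1 — holds.
[7] beta = 16, alpha = 26; 16 ≤ 26 (want >) — fails.
[8] beta = 16 is even — holds.

Violated: 3, 4, and 7.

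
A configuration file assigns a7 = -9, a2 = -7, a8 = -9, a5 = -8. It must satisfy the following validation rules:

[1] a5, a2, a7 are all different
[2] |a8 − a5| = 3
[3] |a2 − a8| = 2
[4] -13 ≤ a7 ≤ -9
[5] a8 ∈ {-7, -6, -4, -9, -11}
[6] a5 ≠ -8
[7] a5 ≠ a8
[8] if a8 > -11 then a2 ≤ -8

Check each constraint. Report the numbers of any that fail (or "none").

Violated: 2, 6, and 8.

[1] values -8, -7, -9 are pairwise distinct  ✔
[2] |-9 − (-8)| = 1, not 3  ✘
[3] |-7 − (-9)| = 2  ✔
[4] a7 = -9 lies in [-13, -9]  ✔
[5] a8 = -9 is in {-7, -6, -4, -9, -11}  ✔
[6] a5 = -8, but -8 is required to differ  ✘
[7] a5 = -8, a8 = -9; distinct  ✔
[8] a8 = -9 > -11, so we need a2 ≤ -8; but a2 = -7 > -8  ✘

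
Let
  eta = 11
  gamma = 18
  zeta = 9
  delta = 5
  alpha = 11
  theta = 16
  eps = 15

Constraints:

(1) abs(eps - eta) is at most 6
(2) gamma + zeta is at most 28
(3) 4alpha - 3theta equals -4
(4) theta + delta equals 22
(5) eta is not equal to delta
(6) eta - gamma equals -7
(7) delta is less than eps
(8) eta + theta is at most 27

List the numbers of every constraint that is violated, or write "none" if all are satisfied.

(1) abs(15 - 11) = 4; 4 ≤ 6 — holds.
(2) gamma + zeta = 18 + 9 = 27; 27 ≤ 28 — holds.
(3) 4alpha - 3theta = 4(11) - 3(16) = -4 — holds.
(4) theta + delta = 16 + 5 = 21, not 22 — fails.
(5) eta = 11, delta = 5; distinct — holds.
(6) eta - gamma = 11 - 18 = -7 — holds.
(7) delta = 5, eps = 15; 5 < 15 — holds.
(8) eta + theta = 11 + 16 = 27; 27 ≤ 27 — holds.

Constraint 4 does not hold.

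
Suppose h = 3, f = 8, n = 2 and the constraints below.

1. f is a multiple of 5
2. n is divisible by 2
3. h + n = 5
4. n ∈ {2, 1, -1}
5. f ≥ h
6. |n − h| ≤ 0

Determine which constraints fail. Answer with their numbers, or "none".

No — constraints 1 and 6 are not satisfied.

1. 8 = 5×1 + 3, so 5 does not divide 8 — violated.
2. 2 / 2 = 1, so 2 divides 2 — satisfied.
3. h + n = 3 + 2 = 5 — satisfied.
4. n = 2 is in {2, 1, -1} — satisfied.
5. f = 8, h = 3; 8 ≥ 3 — satisfied.
6. |2 − 3| = 1; 1 > 0, exceeds bound 0 — violated.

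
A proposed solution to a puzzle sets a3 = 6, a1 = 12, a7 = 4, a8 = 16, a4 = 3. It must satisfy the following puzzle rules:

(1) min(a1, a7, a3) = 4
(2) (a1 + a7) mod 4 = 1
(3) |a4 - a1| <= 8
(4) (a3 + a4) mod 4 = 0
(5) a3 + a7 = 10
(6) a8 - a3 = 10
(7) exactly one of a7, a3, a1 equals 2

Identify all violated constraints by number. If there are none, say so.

Constraints 2, 3, 4, and 7 are violated.

(1) min(12, 4, 6) = 4 — satisfied.
(2) a1 + a7 = 16; 16 mod 4 = 0, not 1 — violated.
(3) |3 - 12| = 9; 9 > 8, exceeds bound 8 — violated.
(4) a3 + a4 = 9; 9 mod 4 = 1, not 0 — violated.
(5) a3 + a7 = 6 + 4 = 10 — satisfied.
(6) a8 - a3 = 16 - 6 = 10 — satisfied.
(7) a7=4, a3=6, a1=12; 0 of them equal 2, not exactly one — violated.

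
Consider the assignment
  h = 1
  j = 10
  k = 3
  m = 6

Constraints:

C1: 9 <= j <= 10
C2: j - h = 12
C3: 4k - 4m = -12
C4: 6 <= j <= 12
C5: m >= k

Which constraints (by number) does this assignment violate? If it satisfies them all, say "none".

The assignment fails constraint 2.

C1: j = 10 lies in [9, 10] — OK.
C2: j - h = 10 - 1 = 9, not 12 — violated.
C3: 4k - 4m = 4(3) - 4(6) = -12 — OK.
C4: j = 10 lies in [6, 12] — OK.
C5: m = 6, k = 3; 6 ≥ 3 — OK.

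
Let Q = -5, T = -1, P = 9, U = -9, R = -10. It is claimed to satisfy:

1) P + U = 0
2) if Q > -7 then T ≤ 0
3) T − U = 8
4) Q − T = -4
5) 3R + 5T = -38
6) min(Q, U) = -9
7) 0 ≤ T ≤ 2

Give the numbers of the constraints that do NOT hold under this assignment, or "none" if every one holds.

No — constraints 5 and 7 are not satisfied.

1) P + U = 9 + (-9) = 0 — satisfied.
2) Q = -5 > -7, so we need T ≤ 0; T = -1 ≤ 0 — satisfied.
3) T − U = -1 − (-9) = 8 — satisfied.
4) Q − T = -5 − (-1) = -4 — satisfied.
5) 3R + 5T = 3(-10) + 5(-1) = -35, not -38 — violated.
6) min(-5, -9) = -9 — satisfied.
7) T = -1 is outside [0, 2] — violated.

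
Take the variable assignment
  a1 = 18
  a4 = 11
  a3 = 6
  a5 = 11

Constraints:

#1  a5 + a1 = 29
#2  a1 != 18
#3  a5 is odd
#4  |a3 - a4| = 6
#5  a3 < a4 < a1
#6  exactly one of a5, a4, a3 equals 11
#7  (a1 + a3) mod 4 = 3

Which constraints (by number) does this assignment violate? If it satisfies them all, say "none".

No — constraints 2, 4, 6, 7 are not satisfied.

#1 a5 + a1 = 11 + 18 = 29 — OK.
#2 a1 = 18, but 18 is required to differ — violated.
#3 a5 = 11 is odd — OK.
#4 |6 - 11| = 5, not 6 — violated.
#5 values 6 < 11 < 18 — OK.
#6 a5=11, a4=11, a3=6; 2 of them equal 11, not exactly one — violated.
#7 a1 + a3 = 24; 24 mod 4 = 0, not 3 — violated.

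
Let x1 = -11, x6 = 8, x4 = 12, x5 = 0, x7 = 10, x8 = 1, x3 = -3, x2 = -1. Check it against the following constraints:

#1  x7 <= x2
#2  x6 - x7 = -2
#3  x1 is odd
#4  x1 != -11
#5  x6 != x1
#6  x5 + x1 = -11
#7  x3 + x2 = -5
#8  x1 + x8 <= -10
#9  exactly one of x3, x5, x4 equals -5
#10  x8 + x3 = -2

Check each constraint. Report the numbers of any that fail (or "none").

#1 x7 = 10, x2 = -1; 10 > -1 (want ≤) — does not hold.
#2 x6 - x7 = 8 - 10 = -2 — holds.
#3 x1 = -11 is odd — holds.
#4 x1 = -11, but -11 is required to differ — does not hold.
#5 x6 = 8, x1 = -11; distinct — holds.
#6 x5 + x1 = 0 + (-11) = -11 — holds.
#7 x3 + x2 = -3 + (-1) = -4, not -5 — does not hold.
#8 x1 + x8 = -11 + 1 = -10; -10 ≤ -10 — holds.
#9 x3=-3, x5=0, x4=12; 0 of them equal -5, not exactly one — does not hold.
#10 x8 + x3 = 1 + (-3) = -2 — holds.

Violated: 1, 4, 7, 9.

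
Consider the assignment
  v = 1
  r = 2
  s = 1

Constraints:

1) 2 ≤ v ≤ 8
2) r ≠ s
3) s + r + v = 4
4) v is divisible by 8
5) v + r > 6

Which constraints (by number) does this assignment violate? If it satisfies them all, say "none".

1) v = 1 is outside [2, 8]  ✗
2) r = 2, s = 1; distinct  ✓
3) s + r + v = 1 + 2 + 1 = 4  ✓
4) 1 = 8×0 + 1, so 8 does not divide 1  ✗
5) v + r = 1 + 2 = 3; 3 ≤ 6, bound 6 not met  ✗

Constraints 1, 4, and 5 do not hold.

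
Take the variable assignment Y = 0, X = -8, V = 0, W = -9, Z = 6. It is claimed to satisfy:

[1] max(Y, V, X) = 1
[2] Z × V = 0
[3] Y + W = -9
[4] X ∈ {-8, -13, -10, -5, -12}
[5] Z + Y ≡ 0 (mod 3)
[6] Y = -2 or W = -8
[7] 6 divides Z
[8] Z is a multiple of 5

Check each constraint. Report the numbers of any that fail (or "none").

[1] max(0, 0, -8) = 0, not 1 — does not hold.
[2] Z × V = 6 × 0 = 0 — holds.
[3] Y + W = 0 + (-9) = -9 — holds.
[4] X = -8 is in {-8, -13, -10, -5, -12} — holds.
[5] Z + Y = 6; 6 mod 3 = 0 — holds.
[6] Y = 0 ≠ -2 and W = -9 ≠ -8; both disjuncts false — does not hold.
[7] 6 / 6 = 1, so 6 divides 6 — holds.
[8] 6 = 5×1 + 1, so 5 does not divide 6 — does not hold.

The assignment fails constraints 1, 6, 8.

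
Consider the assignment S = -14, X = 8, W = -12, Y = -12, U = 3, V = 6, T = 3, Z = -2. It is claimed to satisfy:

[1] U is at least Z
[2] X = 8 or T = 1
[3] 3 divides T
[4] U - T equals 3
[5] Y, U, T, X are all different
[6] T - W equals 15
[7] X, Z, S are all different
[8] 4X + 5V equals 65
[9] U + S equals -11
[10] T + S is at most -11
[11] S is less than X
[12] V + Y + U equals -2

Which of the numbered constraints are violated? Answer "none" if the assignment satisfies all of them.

Constraints 4, 5, 8, 12 do not hold.

[1] U = 3, Z = -2; 3 ≥ -2 — OK.
[2] X = 8 = 8 (first disjunct) — OK.
[3] 3 / 3 = 1, so 3 divides 3 — OK.
[4] U - T = 3 - 3 = 0, not 3 — violated.
[5] U = T = 3, not all different — violated.
[6] T - W = 3 - (-12) = 15 — OK.
[7] values 8, -2, -14 are pairwise distinct — OK.
[8] 4X + 5V = 4(8) + 5(6) = 62, not 65 — violated.
[9] U + S = 3 + (-14) = -11 — OK.
[10] T + S = 3 + (-14) = -11; -11 ≤ -11 — OK.
[11] S = -14, X = 8; -14 < 8 — OK.
[12] V + Y + U = 6 + (-12) + 3 = -3, not -2 — violated.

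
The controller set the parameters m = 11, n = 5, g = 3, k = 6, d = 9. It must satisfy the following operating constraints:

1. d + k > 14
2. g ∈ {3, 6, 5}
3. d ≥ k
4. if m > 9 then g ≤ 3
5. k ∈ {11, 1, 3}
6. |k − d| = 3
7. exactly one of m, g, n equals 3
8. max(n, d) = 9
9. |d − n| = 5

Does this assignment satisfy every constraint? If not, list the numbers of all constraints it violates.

1. d + k = 9 + 6 = 15; 15 > 14 — holds.
2. g = 3 is in {3, 6, 5} — holds.
3. d = 9, k = 6; 9 ≥ 6 — holds.
4. m = 11 > 9, so we need g ≤ 3; g = 3 ≤ 3 — holds.
5. k = 6 is not in {11, 1, 3} — does not hold.
6. |6 − 9| = 3 — holds.
7. m=11, g=3, n=5; 1 of them equals 3 — holds.
8. max(5, 9) = 9 — holds.
9. |9 − 5| = 4, not 5 — does not hold.

The assignment fails constraints 5, 9.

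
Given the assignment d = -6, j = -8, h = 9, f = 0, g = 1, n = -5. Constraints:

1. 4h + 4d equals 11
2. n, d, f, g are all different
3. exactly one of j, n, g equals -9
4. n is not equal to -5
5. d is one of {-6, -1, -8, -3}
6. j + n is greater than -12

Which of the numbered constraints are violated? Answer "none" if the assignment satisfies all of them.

1. 4h + 4d = 4(9) + 4(-6) = 12, not 11 — violated.
2. values -5, -6, 0, 1 are pairwise distinct — OK.
3. j=-8, n=-5, g=1; 0 of them equal -9, not exactly one — violated.
4. n = -5, but -5 is required to differ — violated.
5. d = -6 is in {-6, -1, -8, -3} — OK.
6. j + n = -8 + (-5) = -13; -13 ≤ -12, bound -12 not met — violated.

No — constraints 1, 3, 4, and 6 are not satisfied.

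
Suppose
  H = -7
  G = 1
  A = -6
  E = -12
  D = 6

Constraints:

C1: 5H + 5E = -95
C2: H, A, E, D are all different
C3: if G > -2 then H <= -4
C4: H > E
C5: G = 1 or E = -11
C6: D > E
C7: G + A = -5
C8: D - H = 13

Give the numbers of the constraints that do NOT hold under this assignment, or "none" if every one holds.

No violations.

C1: 5H + 5E = 5(-7) + 5(-12) = -95 — OK.
C2: values -7, -6, -12, 6 are pairwise distinct — OK.
C3: G = 1 > -2, so we need H ≤ -4; H = -7 ≤ -4 — OK.
C4: H = -7, E = -12; -7 > -12 — OK.
C5: G = 1 = 1 (first disjunct) — OK.
C6: D = 6, E = -12; 6 > -12 — OK.
C7: G + A = 1 + (-6) = -5 — OK.
C8: D - H = 6 - (-7) = 13 — OK.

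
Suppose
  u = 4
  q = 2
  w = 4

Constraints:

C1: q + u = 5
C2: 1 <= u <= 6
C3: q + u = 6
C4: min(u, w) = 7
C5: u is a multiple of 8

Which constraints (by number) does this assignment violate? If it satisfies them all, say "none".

C1: q + u = 2 + 4 = 6, not 5  fails
C2: u = 4 lies in [1, 6]  holds
C3: q + u = 2 + 4 = 6  holds
C4: min(4, 4) = 4, not 7  fails
C5: 4 = 8*0 + 4, so 8 does not divide 4  fails

Violated: 1, 4, and 5.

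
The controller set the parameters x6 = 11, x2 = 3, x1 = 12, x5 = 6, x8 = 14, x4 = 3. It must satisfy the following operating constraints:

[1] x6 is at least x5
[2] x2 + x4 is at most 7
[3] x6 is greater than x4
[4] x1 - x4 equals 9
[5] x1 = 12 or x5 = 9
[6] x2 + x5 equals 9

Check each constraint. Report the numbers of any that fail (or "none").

The assignment satisfies every constraint.

[1] x6 = 11, x5 = 6; 11 ≥ 6 — satisfied.
[2] x2 + x4 = 3 + 3 = 6; 6 ≤ 7 — satisfied.
[3] x6 = 11, x4 = 3; 11 > 3 — satisfied.
[4] x1 - x4 = 12 - 3 = 9 — satisfied.
[5] x1 = 12 = 12 (first disjunct) — satisfied.
[6] x2 + x5 = 3 + 6 = 9 — satisfied.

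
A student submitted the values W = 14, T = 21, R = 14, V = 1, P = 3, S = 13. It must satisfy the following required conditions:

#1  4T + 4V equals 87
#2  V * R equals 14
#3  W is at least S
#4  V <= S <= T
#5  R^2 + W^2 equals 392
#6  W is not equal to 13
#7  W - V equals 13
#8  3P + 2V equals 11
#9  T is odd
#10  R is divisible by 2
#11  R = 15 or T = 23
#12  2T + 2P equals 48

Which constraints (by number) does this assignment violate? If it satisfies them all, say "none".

No — constraints 1 and 11 are not satisfied.

#1 4T + 4V = 4(21) + 4(1) = 88, not 87 — does not hold.
#2 V * R = 1 * 14 = 14 — holds.
#3 W = 14, S = 13; 14 ≥ 13 — holds.
#4 values 1 <= 13 <= 21 — holds.
#5 R^2 + W^2 = 14^2 + 14^2 = 196 + 196 = 392 — holds.
#6 W = 14, and 14 ≠ 13 — holds.
#7 W - V = 14 - 1 = 13 — holds.
#8 3P + 2V = 3(3) + 2(1) = 11 — holds.
#9 T = 21 is odd — holds.
#10 14 / 2 = 7, so 2 divides 14 — holds.
#11 R = 14 ≠ 15 and T = 21 ≠ 23; both disjuncts false — does not hold.
#12 2T + 2P = 2(21) + 2(3) = 48 — holds.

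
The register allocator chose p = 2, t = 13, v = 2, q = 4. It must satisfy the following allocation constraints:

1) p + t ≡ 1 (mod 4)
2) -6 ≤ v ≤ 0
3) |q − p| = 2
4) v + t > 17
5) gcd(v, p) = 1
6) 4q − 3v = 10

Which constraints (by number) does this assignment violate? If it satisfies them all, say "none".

The assignment fails constraints 1, 2, 4, and 5.

1) p + t = 15; 15 mod 4 = 3, not 1  FAIL
2) v = 2 is outside [-6, 0]  FAIL
3) |4 − 2| = 2  OK
4) v + t = 2 + 13 = 15; 15 ≤ 17, bound 17 not met  FAIL
5) gcd(2, 2) = 2, not 1  FAIL
6) 4q − 3v = 4(4) − 3(2) = 10  OK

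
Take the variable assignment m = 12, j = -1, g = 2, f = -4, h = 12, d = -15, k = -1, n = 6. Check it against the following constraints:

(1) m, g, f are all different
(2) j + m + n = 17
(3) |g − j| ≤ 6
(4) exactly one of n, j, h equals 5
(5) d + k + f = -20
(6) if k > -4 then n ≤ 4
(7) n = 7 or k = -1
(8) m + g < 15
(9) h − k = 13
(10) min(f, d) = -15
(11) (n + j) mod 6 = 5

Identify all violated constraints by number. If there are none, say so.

(1) values 12, 2, -4 are pairwise distinct — OK.
(2) j + m + n = -1 + 12 + 6 = 17 — OK.
(3) |2 − (-1)| = 3; 3 ≤ 6 — OK.
(4) n=6, j=-1, h=12; 0 of them equal 5, not exactly one — violated.
(5) d + k + f = -15 + (-1) + (-4) = -20 — OK.
(6) k = -1 > -4, so we need n ≤ 4; but n = 6 > 4 — violated.
(7) n = 6 ≠ 7, but k = -1 = -1 (second disjunct) — OK.
(8) m + g = 12 + 2 = 14; 14 < 15 — OK.
(9) h − k = 12 − (-1) = 13 — OK.
(10) min(-4, -15) = -15 — OK.
(11) n + j = 5; 5 mod 6 = 5 — OK.

Constraints 4, 6 are violated.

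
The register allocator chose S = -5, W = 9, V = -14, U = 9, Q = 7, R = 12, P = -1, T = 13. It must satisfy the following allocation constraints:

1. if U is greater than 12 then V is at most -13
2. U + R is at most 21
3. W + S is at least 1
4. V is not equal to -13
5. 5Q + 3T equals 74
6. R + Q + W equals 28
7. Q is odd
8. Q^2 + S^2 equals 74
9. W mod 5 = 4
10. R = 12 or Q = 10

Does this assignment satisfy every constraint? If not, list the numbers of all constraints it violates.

None — every constraint holds.

1. U = 9, not > 12; antecedent false, conditional vacuously true — OK.
2. U + R = 9 + 12 = 21; 21 ≤ 21 — OK.
3. W + S = 9 + (-5) = 4; 4 ≥ 1 — OK.
4. V = -14, and -14 ≠ -13 — OK.
5. 5Q + 3T = 5(7) + 3(13) = 74 — OK.
6. R + Q + W = 12 + 7 + 9 = 28 — OK.
7. Q = 7 is odd — OK.
8. Q^2 + S^2 = 7^2 + (-5)^2 = 49 + 25 = 74 — OK.
9. 9 mod 5 = 4 — OK.
10. R = 12 = 12 (first disjunct) — OK.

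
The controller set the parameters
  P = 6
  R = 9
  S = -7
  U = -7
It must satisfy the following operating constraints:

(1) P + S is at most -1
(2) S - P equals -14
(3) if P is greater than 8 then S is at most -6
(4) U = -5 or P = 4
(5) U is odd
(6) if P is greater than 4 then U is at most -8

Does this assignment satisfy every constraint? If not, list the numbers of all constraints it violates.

Constraints 2, 4, 6 are violated.

(1) P + S = 6 + (-7) = -1; -1 ≤ -1 — holds.
(2) S - P = -7 - 6 = -13, not -14 — fails.
(3) P = 6, not > 8; antecedent false, conditional vacuously true — holds.
(4) U = -7 ≠ -5 and P = 6 ≠ 4; both disjuncts false — fails.
(5) U = -7 is odd — holds.
(6) P = 6 > 4, so we need U ≤ -8; but U = -7 > -8 — fails.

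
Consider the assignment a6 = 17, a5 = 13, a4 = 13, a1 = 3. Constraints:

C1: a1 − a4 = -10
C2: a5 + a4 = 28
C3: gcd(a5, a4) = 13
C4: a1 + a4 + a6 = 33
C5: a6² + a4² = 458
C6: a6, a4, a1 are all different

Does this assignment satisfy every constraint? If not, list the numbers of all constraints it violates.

Constraint 2 does not hold.

C1: a1 − a4 = 3 − 13 = -10  holds
C2: a5 + a4 = 13 + 13 = 26, not 28  fails
C3: gcd(13, 13) = 13  holds
C4: a1 + a4 + a6 = 3 + 13 + 17 = 33  holds
C5: a6² + a4² = 17² + 13² = 289 + 169 = 458  holds
C6: values 17, 13, 3 are pairwise distinct  holds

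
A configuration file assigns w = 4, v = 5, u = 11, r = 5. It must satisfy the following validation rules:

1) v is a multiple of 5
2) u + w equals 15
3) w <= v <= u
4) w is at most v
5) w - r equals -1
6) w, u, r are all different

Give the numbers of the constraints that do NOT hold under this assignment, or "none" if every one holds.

None — every constraint holds.

1) 5 / 5 = 1, so 5 divides 5 — holds.
2) u + w = 11 + 4 = 15 — holds.
3) values 4 <= 5 <= 11 — holds.
4) w = 4, v = 5; 4 ≤ 5 — holds.
5) w - r = 4 - 5 = -1 — holds.
6) values 4, 11, 5 are pairwise distinct — holds.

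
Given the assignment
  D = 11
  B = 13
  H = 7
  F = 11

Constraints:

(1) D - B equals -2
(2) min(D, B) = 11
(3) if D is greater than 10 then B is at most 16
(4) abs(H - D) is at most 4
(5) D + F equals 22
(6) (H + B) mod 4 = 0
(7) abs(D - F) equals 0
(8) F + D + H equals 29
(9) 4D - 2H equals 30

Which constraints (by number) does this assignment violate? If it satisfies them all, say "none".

(1) D - B = 11 - 13 = -2  ✓
(2) min(11, 13) = 11  ✓
(3) D = 11 > 10, so we need B ≤ 16; B = 13 ≤ 16  ✓
(4) abs(7 - 11) = 4; 4 ≤ 4  ✓
(5) D + F = 11 + 11 = 22  ✓
(6) H + B = 20; 20 mod 4 = 0  ✓
(7) abs(11 - 11) = 0  ✓
(8) F + D + H = 11 + 11 + 7 = 29  ✓
(9) 4D - 2H = 4(11) - 2(7) = 30  ✓

Yes — all constraints hold.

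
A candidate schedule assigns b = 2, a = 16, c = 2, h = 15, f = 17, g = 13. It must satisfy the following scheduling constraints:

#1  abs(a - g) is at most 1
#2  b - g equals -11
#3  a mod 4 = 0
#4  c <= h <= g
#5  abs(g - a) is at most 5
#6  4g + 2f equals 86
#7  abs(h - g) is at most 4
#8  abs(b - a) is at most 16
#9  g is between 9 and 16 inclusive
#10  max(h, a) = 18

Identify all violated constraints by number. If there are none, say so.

Constraints 1, 4, 10 do not hold.

#1 abs(16 - 13) = 3; 3 > 1, exceeds bound 1  FAIL
#2 b - g = 2 - 13 = -11  OK
#3 16 mod 4 = 0  OK
#4 values 2, 15, 13; h = 15 is not <= g = 13  FAIL
#5 abs(13 - 16) = 3; 3 ≤ 5  OK
#6 4g + 2f = 4(13) + 2(17) = 86  OK
#7 abs(15 - 13) = 2; 2 ≤ 4  OK
#8 abs(2 - 16) = 14; 14 ≤ 16  OK
#9 g = 13 lies in [9, 16]  OK
#10 max(15, 16) = 16, not 18  FAIL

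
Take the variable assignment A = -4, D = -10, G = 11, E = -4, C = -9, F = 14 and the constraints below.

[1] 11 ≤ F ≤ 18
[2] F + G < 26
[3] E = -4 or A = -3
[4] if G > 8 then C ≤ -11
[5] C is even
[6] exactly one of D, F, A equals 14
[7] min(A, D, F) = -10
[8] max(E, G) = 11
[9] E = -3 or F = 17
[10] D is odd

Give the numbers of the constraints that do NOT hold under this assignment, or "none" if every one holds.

The assignment fails constraints 4, 5, 9, 10.

[1] F = 14 lies in [11, 18]  ✔
[2] F + G = 14 + 11 = 25; 25 < 26  ✔
[3] E = -4 = -4 (first disjunct)  ✔
[4] G = 11 > 8, so we need C ≤ -11; but C = -9 > -11  ✘
[5] C = -9 is odd  ✘
[6] D=-10, F=14, A=-4; 1 of them equals 14  ✔
[7] min(-4, -10, 14) = -10  ✔
[8] max(-4, 11) = 11  ✔
[9] E = -4 ≠ -3 and F = 14 ≠ 17; both disjuncts false  ✘
[10] D = -10 is even  ✘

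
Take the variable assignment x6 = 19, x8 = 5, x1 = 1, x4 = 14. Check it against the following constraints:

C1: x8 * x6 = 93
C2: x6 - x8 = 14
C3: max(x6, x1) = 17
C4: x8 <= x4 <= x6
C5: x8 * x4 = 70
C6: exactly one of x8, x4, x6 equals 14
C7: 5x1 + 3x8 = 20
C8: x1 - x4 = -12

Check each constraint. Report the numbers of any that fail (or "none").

C1: x8 * x6 = 5 * 19 = 95, not 93  no
C2: x6 - x8 = 19 - 5 = 14  yes
C3: max(19, 1) = 19, not 17  no
C4: values 5 <= 14 <= 19  yes
C5: x8 * x4 = 5 * 14 = 70  yes
C6: x8=5, x4=14, x6=19; 1 of them equals 14  yes
C7: 5x1 + 3x8 = 5(1) + 3(5) = 20  yes
C8: x1 - x4 = 1 - 14 = -13, not -12  no

Constraints 1, 3, and 8 do not hold.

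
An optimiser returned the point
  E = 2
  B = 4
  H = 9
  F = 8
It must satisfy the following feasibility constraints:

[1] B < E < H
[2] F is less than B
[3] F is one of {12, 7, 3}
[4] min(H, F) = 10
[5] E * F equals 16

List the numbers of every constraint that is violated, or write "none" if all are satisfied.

Violated: 1, 2, 3, and 4.

[1] values 4, 2, 9; B = 4 is not < E = 2  false
[2] F = 8, B = 4; 8 ≥ 4 (want <)  false
[3] F = 8 is not in {12, 7, 3}  false
[4] min(9, 8) = 8, not 10  false
[5] E * F = 2 * 8 = 16  true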